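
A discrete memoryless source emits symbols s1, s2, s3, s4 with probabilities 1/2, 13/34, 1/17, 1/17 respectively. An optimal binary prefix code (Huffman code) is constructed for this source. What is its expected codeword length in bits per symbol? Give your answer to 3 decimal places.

1.618 bits/symbol

Repeatedly combine the two least-probable nodes; the expected code length is the sum of the merged weights.
merge 1/17 + 1/17 → 2/17
merge 2/17 + 13/34 → 1/2
merge 1/2 + 1/2 → 1
L = 2/17 + 1/2 + 1 = 55/34 ≈ 1.618 bits/symbol.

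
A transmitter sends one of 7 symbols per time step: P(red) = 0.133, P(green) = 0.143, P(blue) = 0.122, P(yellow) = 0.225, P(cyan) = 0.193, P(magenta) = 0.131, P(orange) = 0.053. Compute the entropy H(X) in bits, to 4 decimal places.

2.7096 bits

H = −Σ pᵢ log₂ pᵢ.
−0.133·log₂(0.133) = 0.3871
−0.143·log₂(0.143) = 0.4012
−0.122·log₂(0.122) = 0.3703
−0.225·log₂(0.225) = 0.4842
−0.193·log₂(0.193) = 0.4581
−0.131·log₂(0.131) = 0.3841
−0.053·log₂(0.053) = 0.2246
Sum ≈ 2.7096 → 2.7096 bits.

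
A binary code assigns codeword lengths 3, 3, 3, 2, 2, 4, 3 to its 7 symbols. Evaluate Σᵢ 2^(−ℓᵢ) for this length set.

With common denominator 2^4 = 16: Σ 2^(−ℓᵢ) = 2/16 + 2/16 + 2/16 + 4/16 + 4/16 + 1/16 + 2/16 = 17/16 = 1.0625.

1.0625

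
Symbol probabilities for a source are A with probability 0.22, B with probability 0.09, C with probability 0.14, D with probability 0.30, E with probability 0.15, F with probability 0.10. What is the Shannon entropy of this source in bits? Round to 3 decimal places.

2.454 bits

H = −Σ pᵢ log₂ pᵢ.
−0.22·log₂(0.22) = 0.4806
−0.09·log₂(0.09) = 0.3127
−0.14·log₂(0.14) = 0.3971
−0.30·log₂(0.30) = 0.5211
−0.15·log₂(0.15) = 0.4105
−0.10·log₂(0.10) = 0.3322
Sum ≈ 2.4542 → 2.454 bits.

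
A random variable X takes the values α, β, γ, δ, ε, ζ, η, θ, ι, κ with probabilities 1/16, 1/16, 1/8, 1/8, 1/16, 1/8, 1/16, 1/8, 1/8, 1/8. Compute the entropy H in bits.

Each probability is a power of 1/2, so log₂(1/p) is an integer.
H = Σ p·log₂(1/p) = 1/16·4 + 1/16·4 + 1/8·3 + 1/8·3 + 1/16·4 + 1/8·3 + 1/16·4 + 1/8·3 + 1/8·3 + 1/8·3 = 3.25 bits.

3.25 bits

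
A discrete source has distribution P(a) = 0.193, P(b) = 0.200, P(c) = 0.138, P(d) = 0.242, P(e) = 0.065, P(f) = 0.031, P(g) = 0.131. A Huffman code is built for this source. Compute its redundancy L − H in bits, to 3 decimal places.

0.046 bits

Entropy H = −Σ p log₂ p ≈ 2.6079 bits.
Huffman merges: 31/1000+13/200→12/125; 12/125+131/1000→227/1000; 69/500+193/1000→331/1000; 1/5+227/1000→427/1000; 121/500+331/1000→573/1000; 427/1000+573/1000→1. L = 1327/500 ≈ 2.6540.
L − H = 2.6540 − 2.6079 = 0.046 bits.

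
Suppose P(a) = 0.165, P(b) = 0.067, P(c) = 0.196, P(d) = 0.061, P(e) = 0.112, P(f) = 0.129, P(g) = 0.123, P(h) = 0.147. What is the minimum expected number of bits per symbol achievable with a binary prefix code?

Repeatedly combine the two least-probable nodes; the expected code length is the sum of the merged weights.
merge 61/1000 + 67/1000 → 16/125
merge 14/125 + 123/1000 → 47/200
merge 16/125 + 129/1000 → 257/1000
merge 147/1000 + 33/200 → 39/125
merge 49/250 + 47/200 → 431/1000
merge 257/1000 + 39/125 → 569/1000
merge 431/1000 + 569/1000 → 1
L = 16/125 + 47/200 + 257/1000 + 39/125 + 431/1000 + 569/1000 + 1 = 733/250 = 2.932 bits/symbol.

2.932 bits/symbol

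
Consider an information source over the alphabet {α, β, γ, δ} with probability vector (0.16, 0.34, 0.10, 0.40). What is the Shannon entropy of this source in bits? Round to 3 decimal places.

1.813 bits

H = −Σ pᵢ log₂ pᵢ.
−0.16·log₂(0.16) = 0.4230
−0.34·log₂(0.34) = 0.5292
−0.10·log₂(0.10) = 0.3322
−0.40·log₂(0.40) = 0.5288
Sum ≈ 1.8132 → 1.813 bits.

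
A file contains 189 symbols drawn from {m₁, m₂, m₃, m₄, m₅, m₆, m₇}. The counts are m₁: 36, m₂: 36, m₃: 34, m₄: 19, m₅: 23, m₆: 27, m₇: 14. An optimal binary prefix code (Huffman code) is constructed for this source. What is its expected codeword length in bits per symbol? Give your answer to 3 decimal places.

Probabilities are the counts divided by 189.
Repeatedly combine the two least-probable nodes; the expected code length is the sum of the merged weights.
merge 2/27 + 19/189 → 11/63
merge 23/189 + 1/7 → 50/189
merge 11/63 + 34/189 → 67/189
merge 4/21 + 4/21 → 8/21
merge 50/189 + 67/189 → 13/21
merge 8/21 + 13/21 → 1
L = 11/63 + 50/189 + 67/189 + 8/21 + 13/21 + 1 = 176/63 ≈ 2.794 bits/symbol.

2.794 bits/symbol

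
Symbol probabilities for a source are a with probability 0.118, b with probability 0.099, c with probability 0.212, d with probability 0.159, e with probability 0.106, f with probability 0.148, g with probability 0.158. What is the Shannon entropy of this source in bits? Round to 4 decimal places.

2.7621 bits

H = −Σ pᵢ log₂ pᵢ.
−0.118·log₂(0.118) = 0.3638
−0.099·log₂(0.099) = 0.3303
−0.212·log₂(0.212) = 0.4744
−0.159·log₂(0.159) = 0.4218
−0.106·log₂(0.106) = 0.3432
−0.148·log₂(0.148) = 0.4079
−0.158·log₂(0.158) = 0.4206
Sum ≈ 2.7621 → 2.7621 bits.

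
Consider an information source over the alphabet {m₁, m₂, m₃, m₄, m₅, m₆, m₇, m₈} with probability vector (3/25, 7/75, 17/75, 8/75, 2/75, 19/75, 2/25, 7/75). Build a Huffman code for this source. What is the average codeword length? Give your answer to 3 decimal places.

2.813 bits/symbol

Repeatedly combine the two least-probable nodes; the expected code length is the sum of the merged weights.
merge 2/75 + 2/25 → 8/75
merge 7/75 + 7/75 → 14/75
merge 8/75 + 8/75 → 16/75
merge 3/25 + 14/75 → 23/75
merge 16/75 + 17/75 → 11/25
merge 19/75 + 23/75 → 14/25
merge 11/25 + 14/25 → 1
L = 8/75 + 14/75 + 16/75 + 23/75 + 11/25 + 14/25 + 1 = 211/75 ≈ 2.813 bits/symbol.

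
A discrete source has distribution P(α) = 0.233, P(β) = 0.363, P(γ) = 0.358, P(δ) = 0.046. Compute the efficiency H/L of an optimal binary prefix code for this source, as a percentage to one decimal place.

91.6%

Entropy H = −Σ p log₂ p ≈ 1.7553 bits.
Huffman merges: 23/500+233/1000→279/1000; 279/1000+179/500→637/1000; 363/1000+637/1000→1. L = 479/250 ≈ 1.9160.
Efficiency = H/L = 1.7553/1.9160 = 91.6%.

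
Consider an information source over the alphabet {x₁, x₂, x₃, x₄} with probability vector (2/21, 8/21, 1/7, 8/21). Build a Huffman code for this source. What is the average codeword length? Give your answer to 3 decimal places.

1.857 bits/symbol

Repeatedly combine the two least-probable nodes; the expected code length is the sum of the merged weights.
merge 2/21 + 1/7 → 5/21
merge 5/21 + 8/21 → 13/21
merge 8/21 + 13/21 → 1
L = 5/21 + 13/21 + 1 = 13/7 ≈ 1.857 bits/symbol.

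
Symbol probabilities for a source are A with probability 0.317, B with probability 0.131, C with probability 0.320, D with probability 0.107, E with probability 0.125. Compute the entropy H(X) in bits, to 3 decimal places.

2.156 bits

H = −Σ pᵢ log₂ pᵢ.
−0.317·log₂(0.317) = 0.5254
−0.131·log₂(0.131) = 0.3841
−0.320·log₂(0.320) = 0.5260
−0.107·log₂(0.107) = 0.3450
−0.125·log₂(0.125) = 0.3750
Sum ≈ 2.1556 → 2.156 bits.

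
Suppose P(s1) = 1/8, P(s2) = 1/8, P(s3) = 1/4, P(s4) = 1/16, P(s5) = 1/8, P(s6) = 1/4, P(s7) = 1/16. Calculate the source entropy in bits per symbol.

Each probability is a power of 1/2, so log₂(1/p) is an integer.
H = Σ p·log₂(1/p) = 1/8·3 + 1/8·3 + 1/4·2 + 1/16·4 + 1/8·3 + 1/4·2 + 1/16·4 = 2.625 bits.

2.625 bits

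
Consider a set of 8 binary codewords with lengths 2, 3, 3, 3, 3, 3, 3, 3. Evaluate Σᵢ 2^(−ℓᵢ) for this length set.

With common denominator 2^3 = 8: Σ 2^(−ℓᵢ) = 2/8 + 1/8 + 1/8 + 1/8 + 1/8 + 1/8 + 1/8 + 1/8 = 9/8 = 1.125.

1.125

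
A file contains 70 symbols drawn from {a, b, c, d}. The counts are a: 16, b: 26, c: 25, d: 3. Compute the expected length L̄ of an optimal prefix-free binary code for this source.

Probabilities are the counts divided by 70.
Repeatedly combine the two least-probable nodes; the expected code length is the sum of the merged weights.
merge 3/70 + 8/35 → 19/70
merge 19/70 + 5/14 → 22/35
merge 13/35 + 22/35 → 1
L = 19/70 + 22/35 + 1 = 19/10 = 1.9 bits/symbol.

1.9 bits/symbol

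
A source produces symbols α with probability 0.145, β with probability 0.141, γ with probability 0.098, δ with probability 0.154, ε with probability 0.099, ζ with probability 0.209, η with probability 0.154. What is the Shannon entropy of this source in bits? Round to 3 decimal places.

2.764 bits

H = −Σ pᵢ log₂ pᵢ.
−0.145·log₂(0.145) = 0.4040
−0.141·log₂(0.141) = 0.3985
−0.098·log₂(0.098) = 0.3284
−0.154·log₂(0.154) = 0.4156
−0.099·log₂(0.099) = 0.3303
−0.209·log₂(0.209) = 0.4720
−0.154·log₂(0.154) = 0.4156
Sum ≈ 2.7645 → 2.764 bits.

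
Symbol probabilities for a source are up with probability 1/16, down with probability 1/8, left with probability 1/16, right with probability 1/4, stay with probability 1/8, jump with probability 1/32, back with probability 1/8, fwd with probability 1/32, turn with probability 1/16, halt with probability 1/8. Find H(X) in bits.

Each probability is a power of 1/2, so log₂(1/p) is an integer.
H = Σ p·log₂(1/p) = 1/16·4 + 1/8·3 + 1/16·4 + 1/4·2 + 1/8·3 + 1/32·5 + 1/8·3 + 1/32·5 + 1/16·4 + 1/8·3 = 3.0625 bits.

3.0625 bits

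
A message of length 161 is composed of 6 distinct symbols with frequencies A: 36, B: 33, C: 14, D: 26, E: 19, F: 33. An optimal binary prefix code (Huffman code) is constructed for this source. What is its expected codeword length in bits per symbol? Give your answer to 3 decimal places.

2.571 bits/symbol

Probabilities are the counts divided by 161.
Repeatedly combine the two least-probable nodes; the expected code length is the sum of the merged weights.
merge 2/23 + 19/161 → 33/161
merge 26/161 + 33/161 → 59/161
merge 33/161 + 33/161 → 66/161
merge 36/161 + 59/161 → 95/161
merge 66/161 + 95/161 → 1
L = 33/161 + 59/161 + 66/161 + 95/161 + 1 = 18/7 ≈ 2.571 bits/symbol.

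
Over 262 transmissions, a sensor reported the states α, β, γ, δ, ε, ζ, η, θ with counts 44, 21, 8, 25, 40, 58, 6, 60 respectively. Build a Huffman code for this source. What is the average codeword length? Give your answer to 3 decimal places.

2.737 bits/symbol

Probabilities are the counts divided by 262.
Repeatedly combine the two least-probable nodes; the expected code length is the sum of the merged weights.
merge 3/131 + 4/131 → 7/131
merge 7/131 + 21/262 → 35/262
merge 25/262 + 35/262 → 30/131
merge 20/131 + 22/131 → 42/131
merge 29/131 + 30/131 → 59/131
merge 30/131 + 42/131 → 72/131
merge 59/131 + 72/131 → 1
L = 7/131 + 35/262 + 30/131 + 42/131 + 59/131 + 72/131 + 1 = 717/262 ≈ 2.737 bits/symbol.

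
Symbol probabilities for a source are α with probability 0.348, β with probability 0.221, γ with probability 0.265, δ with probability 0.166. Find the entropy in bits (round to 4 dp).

1.9490 bits

H = −Σ pᵢ log₂ pᵢ.
−0.348·log₂(0.348) = 0.5299
−0.221·log₂(0.221) = 0.4813
−0.265·log₂(0.265) = 0.5077
−0.166·log₂(0.166) = 0.4301
Sum ≈ 1.9490 → 1.9490 bits.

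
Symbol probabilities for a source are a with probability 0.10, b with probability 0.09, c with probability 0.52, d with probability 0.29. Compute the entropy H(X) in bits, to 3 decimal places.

1.653 bits

H = −Σ pᵢ log₂ pᵢ.
−0.10·log₂(0.10) = 0.3322
−0.09·log₂(0.09) = 0.3127
−0.52·log₂(0.52) = 0.4906
−0.29·log₂(0.29) = 0.5179
Sum ≈ 1.6533 → 1.653 bits.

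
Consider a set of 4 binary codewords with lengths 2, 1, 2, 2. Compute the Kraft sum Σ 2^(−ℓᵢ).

1.25

With common denominator 2^2 = 4: Σ 2^(−ℓᵢ) = 1/4 + 2/4 + 1/4 + 1/4 = 5/4 = 1.25.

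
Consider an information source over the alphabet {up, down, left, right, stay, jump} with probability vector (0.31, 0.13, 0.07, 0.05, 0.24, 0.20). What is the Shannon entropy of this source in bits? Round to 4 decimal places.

2.3496 bits

H = −Σ pᵢ log₂ pᵢ.
−0.31·log₂(0.31) = 0.5238
−0.13·log₂(0.13) = 0.3826
−0.07·log₂(0.07) = 0.2686
−0.05·log₂(0.05) = 0.2161
−0.24·log₂(0.24) = 0.4941
−0.20·log₂(0.20) = 0.4644
Sum ≈ 2.3496 → 2.3496 bits.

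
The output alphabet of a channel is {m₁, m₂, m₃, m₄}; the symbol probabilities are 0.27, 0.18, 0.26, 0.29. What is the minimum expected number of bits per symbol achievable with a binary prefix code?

Repeatedly combine the two least-probable nodes; the expected code length is the sum of the merged weights.
merge 9/50 + 13/50 → 11/25
merge 27/100 + 29/100 → 14/25
merge 11/25 + 14/25 → 1
L = 11/25 + 14/25 + 1 = 2 bits/symbol.

2 bits/symbol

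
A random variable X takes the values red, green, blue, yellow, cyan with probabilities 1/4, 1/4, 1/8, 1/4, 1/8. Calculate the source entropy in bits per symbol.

Each probability is a power of 1/2, so log₂(1/p) is an integer.
H = Σ p·log₂(1/p) = 1/4·2 + 1/4·2 + 1/8·3 + 1/4·2 + 1/8·3 = 2.25 bits.

2.25 bits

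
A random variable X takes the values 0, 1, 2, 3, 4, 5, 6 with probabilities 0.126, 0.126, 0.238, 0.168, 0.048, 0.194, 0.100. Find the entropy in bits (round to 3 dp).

2.680 bits

H = −Σ pᵢ log₂ pᵢ.
−0.126·log₂(0.126) = 0.3766
−0.126·log₂(0.126) = 0.3766
−0.238·log₂(0.238) = 0.4929
−0.168·log₂(0.168) = 0.4323
−0.048·log₂(0.048) = 0.2103
−0.194·log₂(0.194) = 0.4590
−0.100·log₂(0.100) = 0.3322
Sum ≈ 2.6798 → 2.680 bits.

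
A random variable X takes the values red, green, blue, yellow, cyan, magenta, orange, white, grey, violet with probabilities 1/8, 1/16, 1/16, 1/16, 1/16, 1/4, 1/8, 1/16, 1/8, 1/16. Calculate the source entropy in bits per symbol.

Each probability is a power of 1/2, so log₂(1/p) is an integer.
H = Σ p·log₂(1/p) = 1/8·3 + 1/16·4 + 1/16·4 + 1/16·4 + 1/16·4 + 1/4·2 + 1/8·3 + 1/16·4 + 1/8·3 + 1/16·4 = 3.125 bits.

3.125 bits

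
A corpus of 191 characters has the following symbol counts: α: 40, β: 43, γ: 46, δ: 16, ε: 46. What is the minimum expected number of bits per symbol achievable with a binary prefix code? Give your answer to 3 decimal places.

Probabilities are the counts divided by 191.
Repeatedly combine the two least-probable nodes; the expected code length is the sum of the merged weights.
merge 16/191 + 40/191 → 56/191
merge 43/191 + 46/191 → 89/191
merge 46/191 + 56/191 → 102/191
merge 89/191 + 102/191 → 1
L = 56/191 + 89/191 + 102/191 + 1 = 438/191 ≈ 2.293 bits/symbol.

2.293 bits/symbol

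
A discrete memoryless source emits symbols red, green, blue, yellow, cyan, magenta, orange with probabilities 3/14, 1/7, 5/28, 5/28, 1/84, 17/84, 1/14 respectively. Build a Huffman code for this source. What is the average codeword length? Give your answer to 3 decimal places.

Repeatedly combine the two least-probable nodes; the expected code length is the sum of the merged weights.
merge 1/84 + 1/14 → 1/12
merge 1/12 + 1/7 → 19/84
merge 5/28 + 5/28 → 5/14
merge 17/84 + 3/14 → 5/12
merge 19/84 + 5/14 → 7/12
merge 5/12 + 7/12 → 1
L = 1/12 + 19/84 + 5/14 + 5/12 + 7/12 + 1 = 8/3 ≈ 2.667 bits/symbol.

2.667 bits/symbol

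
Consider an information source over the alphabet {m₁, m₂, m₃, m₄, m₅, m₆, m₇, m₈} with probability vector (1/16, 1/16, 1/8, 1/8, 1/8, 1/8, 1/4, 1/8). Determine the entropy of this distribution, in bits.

2.875 bits

Each probability is a power of 1/2, so log₂(1/p) is an integer.
H = Σ p·log₂(1/p) = 1/16·4 + 1/16·4 + 1/8·3 + 1/8·3 + 1/8·3 + 1/8·3 + 1/4·2 + 1/8·3 = 2.875 bits.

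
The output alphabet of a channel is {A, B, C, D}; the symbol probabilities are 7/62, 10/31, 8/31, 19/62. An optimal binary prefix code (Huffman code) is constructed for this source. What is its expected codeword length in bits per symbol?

Repeatedly combine the two least-probable nodes; the expected code length is the sum of the merged weights.
merge 7/62 + 8/31 → 23/62
merge 19/62 + 10/31 → 39/62
merge 23/62 + 39/62 → 1
L = 23/62 + 39/62 + 1 = 2 bits/symbol.

2 bits/symbol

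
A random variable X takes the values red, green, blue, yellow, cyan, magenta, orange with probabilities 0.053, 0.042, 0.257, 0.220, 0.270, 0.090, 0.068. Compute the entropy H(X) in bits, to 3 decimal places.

2.487 bits

H = −Σ pᵢ log₂ pᵢ.
−0.053·log₂(0.053) = 0.2246
−0.042·log₂(0.042) = 0.1921
−0.257·log₂(0.257) = 0.5038
−0.220·log₂(0.220) = 0.4806
−0.270·log₂(0.270) = 0.5100
−0.090·log₂(0.090) = 0.3127
−0.068·log₂(0.068) = 0.2637
Sum ≈ 2.4874 → 2.487 bits.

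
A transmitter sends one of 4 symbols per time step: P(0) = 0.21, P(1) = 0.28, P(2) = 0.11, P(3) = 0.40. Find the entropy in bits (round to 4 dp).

H = −Σ pᵢ log₂ pᵢ.
−0.21·log₂(0.21) = 0.4728
−0.28·log₂(0.28) = 0.5142
−0.11·log₂(0.11) = 0.3503
−0.40·log₂(0.40) = 0.5288
Sum ≈ 1.8661 → 1.8661 bits.

1.8661 bits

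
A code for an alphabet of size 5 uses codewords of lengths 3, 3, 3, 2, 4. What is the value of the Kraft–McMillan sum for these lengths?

0.6875

With common denominator 2^4 = 16: Σ 2^(−ℓᵢ) = 2/16 + 2/16 + 2/16 + 4/16 + 1/16 = 11/16 = 0.6875.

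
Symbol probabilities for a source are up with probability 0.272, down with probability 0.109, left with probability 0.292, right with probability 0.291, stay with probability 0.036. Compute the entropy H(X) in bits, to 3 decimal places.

H = −Σ pᵢ log₂ pᵢ.
−0.272·log₂(0.272) = 0.5109
−0.109·log₂(0.109) = 0.3485
−0.292·log₂(0.292) = 0.5186
−0.291·log₂(0.291) = 0.5182
−0.036·log₂(0.036) = 0.1727
Sum ≈ 2.0689 → 2.069 bits.

2.069 bits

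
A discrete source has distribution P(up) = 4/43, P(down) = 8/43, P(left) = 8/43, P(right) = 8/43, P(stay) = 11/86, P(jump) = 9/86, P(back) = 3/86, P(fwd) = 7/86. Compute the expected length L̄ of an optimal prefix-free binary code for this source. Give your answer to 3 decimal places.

2.930 bits/symbol

Repeatedly combine the two least-probable nodes; the expected code length is the sum of the merged weights.
merge 3/86 + 7/86 → 5/43
merge 4/43 + 9/86 → 17/86
merge 5/43 + 11/86 → 21/86
merge 8/43 + 8/43 → 16/43
merge 8/43 + 17/86 → 33/86
merge 21/86 + 16/43 → 53/86
merge 33/86 + 53/86 → 1
L = 5/43 + 17/86 + 21/86 + 16/43 + 33/86 + 53/86 + 1 = 126/43 ≈ 2.930 bits/symbol.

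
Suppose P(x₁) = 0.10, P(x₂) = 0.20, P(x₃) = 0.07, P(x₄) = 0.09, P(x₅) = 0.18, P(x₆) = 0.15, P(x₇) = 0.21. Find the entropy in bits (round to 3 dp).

H = −Σ pᵢ log₂ pᵢ.
−0.10·log₂(0.10) = 0.3322
−0.20·log₂(0.20) = 0.4644
−0.07·log₂(0.07) = 0.2686
−0.09·log₂(0.09) = 0.3127
−0.18·log₂(0.18) = 0.4453
−0.15·log₂(0.15) = 0.4105
−0.21·log₂(0.21) = 0.4728
Sum ≈ 2.7065 → 2.706 bits.

2.706 bits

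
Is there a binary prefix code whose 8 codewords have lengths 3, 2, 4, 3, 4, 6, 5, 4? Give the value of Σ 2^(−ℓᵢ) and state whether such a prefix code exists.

With common denominator 2^6 = 64: Σ 2^(−ℓᵢ) = 8/64 + 16/64 + 4/64 + 8/64 + 4/64 + 1/64 + 2/64 + 4/64 = 47/64 = 0.734375.
Kraft's inequality requires Σ ≤ 1; here Σ = 0.734375 ≤ 1, so such a prefix code exists.

0.734375; yes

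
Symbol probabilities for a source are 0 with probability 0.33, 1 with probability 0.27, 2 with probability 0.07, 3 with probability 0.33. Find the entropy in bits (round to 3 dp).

H = −Σ pᵢ log₂ pᵢ.
−0.33·log₂(0.33) = 0.5278
−0.27·log₂(0.27) = 0.5100
−0.07·log₂(0.07) = 0.2686
−0.33·log₂(0.33) = 0.5278
Sum ≈ 1.8342 → 1.834 bits.

1.834 bits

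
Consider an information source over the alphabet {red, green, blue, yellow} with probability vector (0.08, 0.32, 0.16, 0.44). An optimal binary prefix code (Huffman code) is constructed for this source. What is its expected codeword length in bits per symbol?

Repeatedly combine the two least-probable nodes; the expected code length is the sum of the merged weights.
merge 2/25 + 4/25 → 6/25
merge 6/25 + 8/25 → 14/25
merge 11/25 + 14/25 → 1
L = 6/25 + 14/25 + 1 = 9/5 = 1.8 bits/symbol.

1.8 bits/symbol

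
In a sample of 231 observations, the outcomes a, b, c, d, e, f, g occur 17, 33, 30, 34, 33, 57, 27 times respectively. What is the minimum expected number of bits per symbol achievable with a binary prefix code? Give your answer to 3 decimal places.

2.753 bits/symbol

Probabilities are the counts divided by 231.
Repeatedly combine the two least-probable nodes; the expected code length is the sum of the merged weights.
merge 17/231 + 9/77 → 4/21
merge 10/77 + 1/7 → 3/11
merge 1/7 + 34/231 → 67/231
merge 4/21 + 19/77 → 101/231
merge 3/11 + 67/231 → 130/231
merge 101/231 + 130/231 → 1
L = 4/21 + 3/11 + 67/231 + 101/231 + 130/231 + 1 = 212/77 ≈ 2.753 bits/symbol.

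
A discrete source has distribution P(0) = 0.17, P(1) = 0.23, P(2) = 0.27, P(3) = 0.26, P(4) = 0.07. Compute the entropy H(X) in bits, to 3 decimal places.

2.206 bits

H = −Σ pᵢ log₂ pᵢ.
−0.17·log₂(0.17) = 0.4346
−0.23·log₂(0.23) = 0.4877
−0.27·log₂(0.27) = 0.5100
−0.26·log₂(0.26) = 0.5053
−0.07·log₂(0.07) = 0.2686
Sum ≈ 2.2061 → 2.206 bits.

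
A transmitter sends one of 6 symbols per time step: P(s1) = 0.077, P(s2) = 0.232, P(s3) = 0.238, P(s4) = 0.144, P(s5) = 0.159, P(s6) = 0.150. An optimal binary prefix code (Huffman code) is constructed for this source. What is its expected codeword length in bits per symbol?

Repeatedly combine the two least-probable nodes; the expected code length is the sum of the merged weights.
merge 77/1000 + 18/125 → 221/1000
merge 3/20 + 159/1000 → 309/1000
merge 221/1000 + 29/125 → 453/1000
merge 119/500 + 309/1000 → 547/1000
merge 453/1000 + 547/1000 → 1
L = 221/1000 + 309/1000 + 453/1000 + 547/1000 + 1 = 253/100 = 2.53 bits/symbol.

2.53 bits/symbol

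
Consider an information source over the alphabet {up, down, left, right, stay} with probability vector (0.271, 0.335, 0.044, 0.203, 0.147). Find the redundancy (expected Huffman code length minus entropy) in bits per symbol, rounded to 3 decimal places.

Entropy H = −Σ p log₂ p ≈ 2.1109 bits.
Huffman merges: 11/250+147/1000→191/1000; 191/1000+203/1000→197/500; 271/1000+67/200→303/500; 197/500+303/500→1. L = 2191/1000 ≈ 2.1910.
L − H = 2.1910 − 2.1109 = 0.080 bits.

0.080 bits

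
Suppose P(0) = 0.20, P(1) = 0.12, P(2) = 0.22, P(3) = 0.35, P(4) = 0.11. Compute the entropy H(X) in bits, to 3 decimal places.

2.192 bits

H = −Σ pᵢ log₂ pᵢ.
−0.20·log₂(0.20) = 0.4644
−0.12·log₂(0.12) = 0.3671
−0.22·log₂(0.22) = 0.4806
−0.35·log₂(0.35) = 0.5301
−0.11·log₂(0.11) = 0.3503
Sum ≈ 2.1924 → 2.192 bits.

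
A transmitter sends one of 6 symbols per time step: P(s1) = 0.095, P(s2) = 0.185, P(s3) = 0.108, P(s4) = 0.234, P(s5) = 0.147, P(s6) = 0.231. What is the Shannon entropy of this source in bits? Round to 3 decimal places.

H = −Σ pᵢ log₂ pᵢ.
−0.095·log₂(0.095) = 0.3226
−0.185·log₂(0.185) = 0.4504
−0.108·log₂(0.108) = 0.3468
−0.234·log₂(0.234) = 0.4903
−0.147·log₂(0.147) = 0.4066
−0.231·log₂(0.231) = 0.4883
Sum ≈ 2.5050 → 2.505 bits.

2.505 bits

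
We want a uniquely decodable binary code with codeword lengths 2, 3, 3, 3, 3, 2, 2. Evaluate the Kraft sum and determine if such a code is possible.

With common denominator 2^3 = 8: Σ 2^(−ℓᵢ) = 2/8 + 1/8 + 1/8 + 1/8 + 1/8 + 2/8 + 2/8 = 10/8 = 1.25.
Kraft's inequality requires Σ ≤ 1; here Σ = 1.25 > 1, so no such prefix code exists.

1.25; no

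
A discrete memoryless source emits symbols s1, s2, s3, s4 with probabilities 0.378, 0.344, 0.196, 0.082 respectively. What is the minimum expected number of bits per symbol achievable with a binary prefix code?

Repeatedly combine the two least-probable nodes; the expected code length is the sum of the merged weights.
merge 41/500 + 49/250 → 139/500
merge 139/500 + 43/125 → 311/500
merge 189/500 + 311/500 → 1
L = 139/500 + 311/500 + 1 = 19/10 = 1.9 bits/symbol.

1.9 bits/symbol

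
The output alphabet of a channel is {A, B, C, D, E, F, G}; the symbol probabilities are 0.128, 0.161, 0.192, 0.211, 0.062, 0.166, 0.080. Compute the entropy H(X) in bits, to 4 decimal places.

H = −Σ pᵢ log₂ pᵢ.
−0.128·log₂(0.128) = 0.3796
−0.161·log₂(0.161) = 0.4242
−0.192·log₂(0.192) = 0.4571
−0.211·log₂(0.211) = 0.4736
−0.062·log₂(0.062) = 0.2487
−0.166·log₂(0.166) = 0.4301
−0.080·log₂(0.080) = 0.2915
Sum ≈ 2.7049 → 2.7049 bits.

2.7049 bits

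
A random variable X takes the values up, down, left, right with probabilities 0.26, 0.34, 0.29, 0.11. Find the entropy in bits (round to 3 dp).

H = −Σ pᵢ log₂ pᵢ.
−0.26·log₂(0.26) = 0.5053
−0.34·log₂(0.34) = 0.5292
−0.29·log₂(0.29) = 0.5179
−0.11·log₂(0.11) = 0.3503
Sum ≈ 1.9027 → 1.903 bits.

1.903 bits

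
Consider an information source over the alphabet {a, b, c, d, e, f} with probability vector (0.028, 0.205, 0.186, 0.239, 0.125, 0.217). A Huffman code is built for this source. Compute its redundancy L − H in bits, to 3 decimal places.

0.081 bits

Entropy H = −Σ p log₂ p ≈ 2.4113 bits.
Huffman merges: 7/250+1/8→153/1000; 153/1000+93/500→339/1000; 41/200+217/1000→211/500; 239/1000+339/1000→289/500; 211/500+289/500→1. L = 623/250 ≈ 2.4920.
L − H = 2.4920 − 2.4113 = 0.081 bits.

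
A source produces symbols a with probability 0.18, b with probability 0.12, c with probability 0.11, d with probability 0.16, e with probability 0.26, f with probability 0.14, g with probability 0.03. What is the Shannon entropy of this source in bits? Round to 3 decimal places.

2.640 bits

H = −Σ pᵢ log₂ pᵢ.
−0.18·log₂(0.18) = 0.4453
−0.12·log₂(0.12) = 0.3671
−0.11·log₂(0.11) = 0.3503
−0.16·log₂(0.16) = 0.4230
−0.26·log₂(0.26) = 0.5053
−0.14·log₂(0.14) = 0.3971
−0.03·log₂(0.03) = 0.1518
Sum ≈ 2.6398 → 2.640 bits.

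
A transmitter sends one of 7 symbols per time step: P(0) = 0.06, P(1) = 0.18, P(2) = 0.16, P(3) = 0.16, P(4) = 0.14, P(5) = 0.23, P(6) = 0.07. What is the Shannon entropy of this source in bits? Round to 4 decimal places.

2.6882 bits

H = −Σ pᵢ log₂ pᵢ.
−0.06·log₂(0.06) = 0.2435
−0.18·log₂(0.18) = 0.4453
−0.16·log₂(0.16) = 0.4230
−0.16·log₂(0.16) = 0.4230
−0.14·log₂(0.14) = 0.3971
−0.23·log₂(0.23) = 0.4877
−0.07·log₂(0.07) = 0.2686
Sum ≈ 2.6882 → 2.6882 bits.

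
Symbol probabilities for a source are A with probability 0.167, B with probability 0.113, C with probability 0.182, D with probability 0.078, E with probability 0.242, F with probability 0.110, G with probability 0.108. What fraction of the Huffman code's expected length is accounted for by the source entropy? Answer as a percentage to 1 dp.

98.4%

Entropy H = −Σ p log₂ p ≈ 2.7135 bits.
Huffman merges: 39/500+27/250→93/500; 11/100+113/1000→223/1000; 167/1000+91/500→349/1000; 93/500+223/1000→409/1000; 121/500+349/1000→591/1000; 409/1000+591/1000→1. L = 1379/500 ≈ 2.7580.
Efficiency = H/L = 2.7135/2.7580 = 98.4%.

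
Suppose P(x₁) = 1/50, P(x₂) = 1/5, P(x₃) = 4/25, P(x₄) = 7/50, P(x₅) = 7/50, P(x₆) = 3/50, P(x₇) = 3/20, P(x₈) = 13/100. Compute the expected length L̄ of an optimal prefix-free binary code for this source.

2.88 bits/symbol

Repeatedly combine the two least-probable nodes; the expected code length is the sum of the merged weights.
merge 1/50 + 3/50 → 2/25
merge 2/25 + 13/100 → 21/100
merge 7/50 + 7/50 → 7/25
merge 3/20 + 4/25 → 31/100
merge 1/5 + 21/100 → 41/100
merge 7/25 + 31/100 → 59/100
merge 41/100 + 59/100 → 1
L = 2/25 + 21/100 + 7/25 + 31/100 + 41/100 + 59/100 + 1 = 72/25 = 2.88 bits/symbol.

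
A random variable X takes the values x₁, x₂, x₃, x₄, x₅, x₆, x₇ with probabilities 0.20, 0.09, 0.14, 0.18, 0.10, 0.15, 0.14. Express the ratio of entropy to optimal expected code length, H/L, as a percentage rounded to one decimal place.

98.5%

Entropy H = −Σ p log₂ p ≈ 2.7593 bits.
Huffman merges: 9/100+1/10→19/100; 7/50+7/50→7/25; 3/20+9/50→33/100; 19/100+1/5→39/100; 7/25+33/100→61/100; 39/100+61/100→1. L = 14/5 ≈ 2.8000.
Efficiency = H/L = 2.7593/2.8000 = 98.5%.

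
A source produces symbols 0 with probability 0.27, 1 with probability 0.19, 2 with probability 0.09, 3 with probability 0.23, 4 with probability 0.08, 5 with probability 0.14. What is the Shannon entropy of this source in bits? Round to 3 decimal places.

2.454 bits

H = −Σ pᵢ log₂ pᵢ.
−0.27·log₂(0.27) = 0.5100
−0.19·log₂(0.19) = 0.4552
−0.09·log₂(0.09) = 0.3127
−0.23·log₂(0.23) = 0.4877
−0.08·log₂(0.08) = 0.2915
−0.14·log₂(0.14) = 0.3971
Sum ≈ 2.4542 → 2.454 bits.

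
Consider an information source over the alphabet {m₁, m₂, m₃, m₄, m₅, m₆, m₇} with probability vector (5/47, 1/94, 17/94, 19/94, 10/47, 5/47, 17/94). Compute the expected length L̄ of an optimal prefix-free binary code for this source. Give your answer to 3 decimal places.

2.702 bits/symbol

Repeatedly combine the two least-probable nodes; the expected code length is the sum of the merged weights.
merge 1/94 + 5/47 → 11/94
merge 5/47 + 11/94 → 21/94
merge 17/94 + 17/94 → 17/47
merge 19/94 + 10/47 → 39/94
merge 21/94 + 17/47 → 55/94
merge 39/94 + 55/94 → 1
L = 11/94 + 21/94 + 17/47 + 39/94 + 55/94 + 1 = 127/47 ≈ 2.702 bits/symbol.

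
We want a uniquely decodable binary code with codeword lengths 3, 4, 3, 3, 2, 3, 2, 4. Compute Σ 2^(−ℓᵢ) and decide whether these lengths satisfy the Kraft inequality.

With common denominator 2^4 = 16: Σ 2^(−ℓᵢ) = 2/16 + 1/16 + 2/16 + 2/16 + 4/16 + 2/16 + 4/16 + 1/16 = 18/16 = 1.125.
Kraft's inequality requires Σ ≤ 1; here Σ = 1.125 > 1, so no such prefix code exists.

1.125; no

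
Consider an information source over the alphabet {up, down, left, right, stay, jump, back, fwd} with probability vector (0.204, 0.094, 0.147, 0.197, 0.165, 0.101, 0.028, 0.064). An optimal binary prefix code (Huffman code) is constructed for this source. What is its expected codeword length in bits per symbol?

Repeatedly combine the two least-probable nodes; the expected code length is the sum of the merged weights.
merge 7/250 + 8/125 → 23/250
merge 23/250 + 47/500 → 93/500
merge 101/1000 + 147/1000 → 31/125
merge 33/200 + 93/500 → 351/1000
merge 197/1000 + 51/250 → 401/1000
merge 31/125 + 351/1000 → 599/1000
merge 401/1000 + 599/1000 → 1
L = 23/250 + 93/500 + 31/125 + 351/1000 + 401/1000 + 599/1000 + 1 = 2877/1000 = 2.877 bits/symbol.

2.877 bits/symbol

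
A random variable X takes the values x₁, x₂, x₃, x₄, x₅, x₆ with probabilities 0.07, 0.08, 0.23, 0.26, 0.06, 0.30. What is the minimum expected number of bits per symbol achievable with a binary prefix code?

Repeatedly combine the two least-probable nodes; the expected code length is the sum of the merged weights.
merge 3/50 + 7/100 → 13/100
merge 2/25 + 13/100 → 21/100
merge 21/100 + 23/100 → 11/25
merge 13/50 + 3/10 → 14/25
merge 11/25 + 14/25 → 1
L = 13/100 + 21/100 + 11/25 + 14/25 + 1 = 117/50 = 2.34 bits/symbol.

2.34 bits/symbol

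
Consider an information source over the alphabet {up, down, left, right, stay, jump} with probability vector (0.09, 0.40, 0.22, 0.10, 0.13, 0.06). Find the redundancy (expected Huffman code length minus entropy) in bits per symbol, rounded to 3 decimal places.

0.070 bits

Entropy H = −Σ p log₂ p ≈ 2.2804 bits.
Huffman merges: 3/50+9/100→3/20; 1/10+13/100→23/100; 3/20+11/50→37/100; 23/100+37/100→3/5; 2/5+3/5→1. L = 47/20 ≈ 2.3500.
L − H = 2.3500 − 2.2804 = 0.070 bits.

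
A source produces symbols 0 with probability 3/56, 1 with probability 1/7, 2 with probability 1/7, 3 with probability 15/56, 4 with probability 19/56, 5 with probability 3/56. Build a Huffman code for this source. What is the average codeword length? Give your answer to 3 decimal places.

Repeatedly combine the two least-probable nodes; the expected code length is the sum of the merged weights.
merge 3/56 + 3/56 → 3/28
merge 3/28 + 1/7 → 1/4
merge 1/7 + 1/4 → 11/28
merge 15/56 + 19/56 → 17/28
merge 11/28 + 17/28 → 1
L = 3/28 + 1/4 + 11/28 + 17/28 + 1 = 33/14 ≈ 2.357 bits/symbol.

2.357 bits/symbol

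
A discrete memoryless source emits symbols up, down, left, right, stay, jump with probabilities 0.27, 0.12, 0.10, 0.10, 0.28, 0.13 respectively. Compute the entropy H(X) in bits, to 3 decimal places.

H = −Σ pᵢ log₂ pᵢ.
−0.27·log₂(0.27) = 0.5100
−0.12·log₂(0.12) = 0.3671
−0.10·log₂(0.10) = 0.3322
−0.10·log₂(0.10) = 0.3322
−0.28·log₂(0.28) = 0.5142
−0.13·log₂(0.13) = 0.3826
Sum ≈ 2.4383 → 2.438 bits.

2.438 bits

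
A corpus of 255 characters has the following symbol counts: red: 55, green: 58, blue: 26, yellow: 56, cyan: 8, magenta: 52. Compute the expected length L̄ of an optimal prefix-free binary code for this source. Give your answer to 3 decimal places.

Probabilities are the counts divided by 255.
Repeatedly combine the two least-probable nodes; the expected code length is the sum of the merged weights.
merge 8/255 + 26/255 → 2/15
merge 2/15 + 52/255 → 86/255
merge 11/51 + 56/255 → 37/85
merge 58/255 + 86/255 → 48/85
merge 37/85 + 48/85 → 1
L = 2/15 + 86/255 + 37/85 + 48/85 + 1 = 42/17 ≈ 2.471 bits/symbol.

2.471 bits/symbol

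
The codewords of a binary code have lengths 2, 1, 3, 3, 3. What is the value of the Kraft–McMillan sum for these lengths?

With common denominator 2^3 = 8: Σ 2^(−ℓᵢ) = 2/8 + 4/8 + 1/8 + 1/8 + 1/8 = 9/8 = 1.125.

1.125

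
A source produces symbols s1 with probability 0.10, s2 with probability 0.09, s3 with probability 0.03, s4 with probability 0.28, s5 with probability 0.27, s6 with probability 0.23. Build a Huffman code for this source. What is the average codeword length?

Repeatedly combine the two least-probable nodes; the expected code length is the sum of the merged weights.
merge 3/100 + 9/100 → 3/25
merge 1/10 + 3/25 → 11/50
merge 11/50 + 23/100 → 9/20
merge 27/100 + 7/25 → 11/20
merge 9/20 + 11/20 → 1
L = 3/25 + 11/50 + 9/20 + 11/20 + 1 = 117/50 = 2.34 bits/symbol.

2.34 bits/symbol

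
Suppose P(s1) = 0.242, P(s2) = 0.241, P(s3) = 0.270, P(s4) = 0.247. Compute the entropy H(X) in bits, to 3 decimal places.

1.998 bits

H = −Σ pᵢ log₂ pᵢ.
−0.242·log₂(0.242) = 0.4954
−0.241·log₂(0.241) = 0.4947
−0.270·log₂(0.270) = 0.5100
−0.247·log₂(0.247) = 0.4983
Sum ≈ 1.9984 → 1.998 bits.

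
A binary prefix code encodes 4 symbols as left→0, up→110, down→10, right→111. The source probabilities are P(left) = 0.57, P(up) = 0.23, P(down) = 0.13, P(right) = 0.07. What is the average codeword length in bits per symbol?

L̄ = Σ pᵢ·ℓᵢ = 0.57·1 + 0.23·3 + 0.13·2 + 0.07·3 = 1.73 bits/symbol.

1.73 bits/symbol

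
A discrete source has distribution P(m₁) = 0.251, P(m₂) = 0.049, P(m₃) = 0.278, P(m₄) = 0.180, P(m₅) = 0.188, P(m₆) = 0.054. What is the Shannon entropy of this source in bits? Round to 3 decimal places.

H = −Σ pᵢ log₂ pᵢ.
−0.251·log₂(0.251) = 0.5006
−0.049·log₂(0.049) = 0.2132
−0.278·log₂(0.278) = 0.5134
−0.180·log₂(0.180) = 0.4453
−0.188·log₂(0.188) = 0.4533
−0.054·log₂(0.054) = 0.2274
Sum ≈ 2.3532 → 2.353 bits.

2.353 bits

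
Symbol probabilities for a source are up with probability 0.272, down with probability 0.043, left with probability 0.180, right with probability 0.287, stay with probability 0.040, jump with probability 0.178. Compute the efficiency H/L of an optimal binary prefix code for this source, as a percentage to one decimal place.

Entropy H = −Σ p log₂ p ≈ 2.2972 bits.
Huffman merges: 1/25+43/1000→83/1000; 83/1000+89/500→261/1000; 9/50+261/1000→441/1000; 34/125+287/1000→559/1000; 441/1000+559/1000→1. L = 293/125 ≈ 2.3440.
Efficiency = H/L = 2.2972/2.3440 = 98.0%.

98.0%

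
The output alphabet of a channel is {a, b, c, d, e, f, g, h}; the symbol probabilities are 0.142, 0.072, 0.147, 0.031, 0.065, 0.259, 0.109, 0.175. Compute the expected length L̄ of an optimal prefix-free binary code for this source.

Repeatedly combine the two least-probable nodes; the expected code length is the sum of the merged weights.
merge 31/1000 + 13/200 → 12/125
merge 9/125 + 12/125 → 21/125
merge 109/1000 + 71/500 → 251/1000
merge 147/1000 + 21/125 → 63/200
merge 7/40 + 251/1000 → 213/500
merge 259/1000 + 63/200 → 287/500
merge 213/500 + 287/500 → 1
L = 12/125 + 21/125 + 251/1000 + 63/200 + 213/500 + 287/500 + 1 = 283/100 = 2.83 bits/symbol.

2.83 bits/symbol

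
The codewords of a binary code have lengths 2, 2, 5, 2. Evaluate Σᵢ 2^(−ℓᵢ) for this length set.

With common denominator 2^5 = 32: Σ 2^(−ℓᵢ) = 8/32 + 8/32 + 1/32 + 8/32 = 25/32 = 0.78125.

0.78125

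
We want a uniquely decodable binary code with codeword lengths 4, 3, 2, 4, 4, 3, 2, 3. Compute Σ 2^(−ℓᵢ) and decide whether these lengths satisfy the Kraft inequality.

1.0625; no

With common denominator 2^4 = 16: Σ 2^(−ℓᵢ) = 1/16 + 2/16 + 4/16 + 1/16 + 1/16 + 2/16 + 4/16 + 2/16 = 17/16 = 1.0625.
Kraft's inequality requires Σ ≤ 1; here Σ = 1.0625 > 1, so no such prefix code exists.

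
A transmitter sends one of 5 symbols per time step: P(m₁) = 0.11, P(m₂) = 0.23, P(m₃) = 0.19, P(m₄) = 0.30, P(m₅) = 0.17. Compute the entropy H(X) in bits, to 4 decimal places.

2.2489 bits

H = −Σ pᵢ log₂ pᵢ.
−0.11·log₂(0.11) = 0.3503
−0.23·log₂(0.23) = 0.4877
−0.19·log₂(0.19) = 0.4552
−0.30·log₂(0.30) = 0.5211
−0.17·log₂(0.17) = 0.4346
Sum ≈ 2.2489 → 2.2489 bits.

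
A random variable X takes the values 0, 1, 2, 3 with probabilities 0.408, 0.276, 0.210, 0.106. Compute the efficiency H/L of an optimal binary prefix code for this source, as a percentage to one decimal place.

Entropy H = −Σ p log₂ p ≈ 1.8563 bits.
Huffman merges: 53/500+21/100→79/250; 69/250+79/250→74/125; 51/125+74/125→1. L = 477/250 ≈ 1.9080.
Efficiency = H/L = 1.8563/1.9080 = 97.3%.

97.3%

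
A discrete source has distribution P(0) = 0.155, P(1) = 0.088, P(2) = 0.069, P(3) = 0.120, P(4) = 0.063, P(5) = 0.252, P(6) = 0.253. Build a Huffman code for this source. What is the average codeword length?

Repeatedly combine the two least-probable nodes; the expected code length is the sum of the merged weights.
merge 63/1000 + 69/1000 → 33/250
merge 11/125 + 3/25 → 26/125
merge 33/250 + 31/200 → 287/1000
merge 26/125 + 63/250 → 23/50
merge 253/1000 + 287/1000 → 27/50
merge 23/50 + 27/50 → 1
L = 33/250 + 26/125 + 287/1000 + 23/50 + 27/50 + 1 = 2627/1000 = 2.627 bits/symbol.

2.627 bits/symbol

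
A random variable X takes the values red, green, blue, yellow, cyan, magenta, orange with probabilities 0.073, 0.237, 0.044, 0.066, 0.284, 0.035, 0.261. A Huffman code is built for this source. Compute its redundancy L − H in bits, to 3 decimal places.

0.020 bits

Entropy H = −Σ p log₂ p ≈ 2.4158 bits.
Huffman merges: 7/200+11/250→79/1000; 33/500+73/1000→139/1000; 79/1000+139/1000→109/500; 109/500+237/1000→91/200; 261/1000+71/250→109/200; 91/200+109/200→1. L = 609/250 ≈ 2.4360.
L − H = 2.4360 − 2.4158 = 0.020 bits.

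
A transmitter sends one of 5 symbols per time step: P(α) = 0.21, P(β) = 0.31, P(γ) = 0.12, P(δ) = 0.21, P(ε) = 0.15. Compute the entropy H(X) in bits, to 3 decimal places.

2.247 bits

H = −Σ pᵢ log₂ pᵢ.
−0.21·log₂(0.21) = 0.4728
−0.31·log₂(0.31) = 0.5238
−0.12·log₂(0.12) = 0.3671
−0.21·log₂(0.21) = 0.4728
−0.15·log₂(0.15) = 0.4105
Sum ≈ 2.2471 → 2.247 bits.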